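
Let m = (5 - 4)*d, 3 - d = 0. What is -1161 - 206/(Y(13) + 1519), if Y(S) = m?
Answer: -883624/761 ≈ -1161.1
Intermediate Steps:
d = 3 (d = 3 - 1*0 = 3 + 0 = 3)
m = 3 (m = (5 - 4)*3 = 1*3 = 3)
Y(S) = 3
-1161 - 206/(Y(13) + 1519) = -1161 - 206/(3 + 1519) = -1161 - 206/1522 = -1161 + (1/1522)*(-206) = -1161 - 103/761 = -883624/761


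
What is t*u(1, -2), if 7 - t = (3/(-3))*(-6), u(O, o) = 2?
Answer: 2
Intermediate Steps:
t = 1 (t = 7 - 3/(-3)*(-6) = 7 - 3*(-⅓)*(-6) = 7 - (-1)*(-6) = 7 - 1*6 = 7 - 6 = 1)
t*u(1, -2) = 1*2 = 2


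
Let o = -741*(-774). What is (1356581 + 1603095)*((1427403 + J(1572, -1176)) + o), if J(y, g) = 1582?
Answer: 5926807423844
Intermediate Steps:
o = 573534
(1356581 + 1603095)*((1427403 + J(1572, -1176)) + o) = (1356581 + 1603095)*((1427403 + 1582) + 573534) = 2959676*(1428985 + 573534) = 2959676*2002519 = 5926807423844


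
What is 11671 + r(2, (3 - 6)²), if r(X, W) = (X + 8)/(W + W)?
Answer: 105044/9 ≈ 11672.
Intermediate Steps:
r(X, W) = (8 + X)/(2*W) (r(X, W) = (8 + X)/((2*W)) = (8 + X)*(1/(2*W)) = (8 + X)/(2*W))
11671 + r(2, (3 - 6)²) = 11671 + (8 + 2)/(2*((3 - 6)²)) = 11671 + (½)*10/(-3)² = 11671 + (½)*10/9 = 11671 + (½)*(⅑)*10 = 11671 + 5/9 = 105044/9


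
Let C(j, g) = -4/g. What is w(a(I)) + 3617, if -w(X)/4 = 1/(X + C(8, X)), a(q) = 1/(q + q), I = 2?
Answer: 227887/63 ≈ 3617.3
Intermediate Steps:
a(q) = 1/(2*q)
w(X) = -4/(X - 4/X)
w(a(I)) + 3617 = -4*(½)/2/(-4 + ((½)/2)²) + 3617 = -4*(½)*(½)/(-4 + ((½)*(½))²) + 3617 = -4*¼/(-4 + (¼)²) + 3617 = -4*¼/(-4 + 1/16) + 3617 = -4*¼/(-63/16) + 3617 = -4*¼*(-16/63) + 3617 = 16/63 + 3617 = 227887/63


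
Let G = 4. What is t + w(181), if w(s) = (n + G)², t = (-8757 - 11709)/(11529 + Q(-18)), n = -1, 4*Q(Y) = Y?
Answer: 18501/2561 ≈ 7.2241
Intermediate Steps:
Q(Y) = Y/4
t = -4548/2561 (t = (-8757 - 11709)/(11529 + (¼)*(-18)) = -20466/(11529 - 9/2) = -20466/23049/2 = -20466*2/23049 = -4548/2561 ≈ -1.7759)
w(s) = 9 (w(s) = (-1 + 4)² = 3² = 9)
t + w(181) = -4548/2561 + 9 = 18501/2561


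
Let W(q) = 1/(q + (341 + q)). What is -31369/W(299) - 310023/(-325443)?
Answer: -3195361015830/108481 ≈ -2.9455e+7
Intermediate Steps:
W(q) = 1/(341 + 2*q)
-31369/W(299) - 310023/(-325443) = -31369/(1/(341 + 2*299)) - 310023/(-325443) = -31369/(1/(341 + 598)) - 310023*(-1/325443) = -31369/(1/939) + 103341/108481 = -31369/1/939 + 103341/108481 = -31369*939 + 103341/108481 = -29455491 + 103341/108481 = -3195361015830/108481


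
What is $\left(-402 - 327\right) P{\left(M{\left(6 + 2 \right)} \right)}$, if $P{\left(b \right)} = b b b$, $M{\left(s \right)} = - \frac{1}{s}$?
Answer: $\frac{729}{512} \approx 1.4238$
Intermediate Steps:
$P{\left(b \right)} = b^{3}$ ($P{\left(b \right)} = b^{2} b = b^{3}$)
$\left(-402 - 327\right) P{\left(M{\left(6 + 2 \right)} \right)} = \left(-402 - 327\right) \left(- \frac{1}{6 + 2}\right)^{3} = - 729 \left(- \frac{1}{8}\right)^{3} = \left(-729\right) \left(- \frac{1}{512}\right) = \frac{729}{512}$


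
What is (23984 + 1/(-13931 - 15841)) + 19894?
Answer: 1306335815/29772 ≈ 43878.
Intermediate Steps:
(23984 + 1/(-13931 - 15841)) + 19894 = (23984 + 1/(-29772)) + 19894 = (23984 - 1/29772) + 19894 = 714051647/29772 + 19894 = 1306335815/29772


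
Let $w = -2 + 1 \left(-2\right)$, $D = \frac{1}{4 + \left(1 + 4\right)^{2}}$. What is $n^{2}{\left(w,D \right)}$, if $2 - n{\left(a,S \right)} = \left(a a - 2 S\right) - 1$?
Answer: $\frac{140625}{841} \approx 167.21$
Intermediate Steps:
$D = \frac{1}{29}$ ($D = \frac{1}{4 + 5^{2}} = \frac{1}{4 + 25} = \frac{1}{29} \approx 0.034483$)
$w = -4$ ($w = -2 - 2 = -4$)
$n{\left(a,S \right)} = 3 - a^{2} + 2 S$ ($n{\left(a,S \right)} = 2 - \left(\left(a a - 2 S\right) - 1\right) = 2 - \left(\left(a^{2} - 2 S\right) - 1\right) = 2 - \left(-1 + a^{2} - 2 S\right) = 2 + \left(1 - a^{2} + 2 S\right) = 3 - a^{2} + 2 S$)
$n^{2}{\left(w,D \right)} = \left(3 - \left(-4\right)^{2} + 2 \cdot \frac{1}{29}\right)^{2} = \left(3 - 16 + \frac{2}{29}\right)^{2} = \left(- \frac{375}{29}\right)^{2} = \frac{140625}{841}$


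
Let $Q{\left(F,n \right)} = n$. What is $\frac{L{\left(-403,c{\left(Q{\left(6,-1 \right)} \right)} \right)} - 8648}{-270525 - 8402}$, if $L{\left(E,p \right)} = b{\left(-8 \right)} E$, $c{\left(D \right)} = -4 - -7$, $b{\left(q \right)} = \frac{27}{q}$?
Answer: $\frac{58303}{2231416} \approx 0.026128$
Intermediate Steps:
$c{\left(D \right)} = 3$ ($c{\left(D \right)} = -4 + 7 = 3$)
$L{\left(E,p \right)} = - \frac{27 E}{8}$ ($L{\left(E,p \right)} = \frac{27}{-8} E = 27 \left(- \frac{1}{8}\right) E = - \frac{27 E}{8}$)
$\frac{L{\left(-403,c{\left(Q{\left(6,-1 \right)} \right)} \right)} - 8648}{-270525 - 8402} = \frac{\left(- \frac{27}{8}\right) \left(-403\right) - 8648}{-270525 - 8402} = \frac{\frac{10881}{8} - 8648}{-278927} = \left(- \frac{58303}{8}\right) \left(- \frac{1}{278927}\right) = \frac{58303}{2231416}$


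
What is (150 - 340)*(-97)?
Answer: 18430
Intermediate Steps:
(150 - 340)*(-97) = -190*(-97) = 18430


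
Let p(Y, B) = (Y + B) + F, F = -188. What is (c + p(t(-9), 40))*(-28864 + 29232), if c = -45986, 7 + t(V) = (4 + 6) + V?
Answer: -16979520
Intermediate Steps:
t(V) = 3 + V (t(V) = -7 + ((4 + 6) + V) = -7 + (10 + V) = 3 + V)
p(Y, B) = -188 + B + Y (p(Y, B) = (Y + B) - 188 = (B + Y) - 188 = -188 + B + Y)
(c + p(t(-9), 40))*(-28864 + 29232) = (-45986 + (-188 + 40 + (3 - 9)))*(-28864 + 29232) = (-45986 + (-188 + 40 - 6))*368 = (-45986 - 154)*368 = -46140*368 = -16979520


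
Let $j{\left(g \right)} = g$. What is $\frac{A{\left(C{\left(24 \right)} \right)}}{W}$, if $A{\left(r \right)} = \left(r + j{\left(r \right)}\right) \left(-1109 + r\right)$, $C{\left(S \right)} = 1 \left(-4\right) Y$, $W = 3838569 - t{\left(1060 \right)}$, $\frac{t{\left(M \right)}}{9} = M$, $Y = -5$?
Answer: $- \frac{14520}{1276343} \approx -0.011376$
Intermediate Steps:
$t{\left(M \right)} = 9 M$
$W = 3829029$ ($W = 3838569 - 9 \cdot 1060 = 3838569 - 9540 = 3829029$)
$C{\left(S \right)} = 20$ ($C{\left(S \right)} = 1 \left(-4\right) \left(-5\right) = \left(-4\right) \left(-5\right) = 20$)
$A{\left(r \right)} = 2 r \left(-1109 + r\right)$ ($A{\left(r \right)} = \left(r + r\right) \left(-1109 + r\right) = 2 r \left(-1109 + r\right)$)
$\frac{A{\left(C{\left(24 \right)} \right)}}{W} = \frac{2 \cdot 20 \left(-1109 + 20\right)}{3829029} = 2 \cdot 20 \left(-1089\right) \frac{1}{3829029} = \left(-43560\right) \frac{1}{3829029} = - \frac{14520}{1276343}$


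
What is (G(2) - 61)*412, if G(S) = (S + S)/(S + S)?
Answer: -24720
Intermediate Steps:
G(S) = 1 (G(S) = (2*S)/((2*S)) = (2*S)*(1/(2*S)) = 1)
(G(2) - 61)*412 = (1 - 61)*412 = -60*412 = -24720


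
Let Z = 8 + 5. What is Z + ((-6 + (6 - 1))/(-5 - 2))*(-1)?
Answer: 90/7 ≈ 12.857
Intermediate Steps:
Z = 13
Z + ((-6 + (6 - 1))/(-5 - 2))*(-1) = 13 + ((-6 + (6 - 1))/(-5 - 2))*(-1) = 13 + ((-6 + 5)/(-7))*(-1) = 13 - 1*(-1/7)*(-1) = 13 + (1/7)*(-1) = 13 - 1/7 = 90/7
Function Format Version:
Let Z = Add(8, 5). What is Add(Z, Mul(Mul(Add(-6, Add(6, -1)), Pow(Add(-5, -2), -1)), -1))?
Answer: Rational(90, 7) ≈ 12.857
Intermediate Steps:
Z = 13
Add(Z, Mul(Mul(Add(-6, Add(6, -1)), Pow(Add(-5, -2), -1)), -1)) = Add(13, Mul(Mul(Add(-6, Add(6, -1)), Pow(Add(-5, -2), -1)), -1)) = Add(13, Mul(Mul(Add(-6, 5), Pow(-7, -1)), -1)) = Add(13, Mul(Mul(-1, Rational(-1, 7)), -1)) = Add(13, Mul(Rational(1, 7), -1)) = Add(13, Rational(-1, 7)) = Rational(90, 7)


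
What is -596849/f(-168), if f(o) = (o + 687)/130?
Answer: -77590370/519 ≈ -1.4950e+5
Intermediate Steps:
f(o) = 687/130 + o/130 (f(o) = (687 + o)*(1/130) = 687/130 + o/130)
-596849/f(-168) = -596849/(687/130 + (1/130)*(-168)) = -596849/(687/130 - 84/65) = -596849/519/130 = -596849*130/519 = -77590370/519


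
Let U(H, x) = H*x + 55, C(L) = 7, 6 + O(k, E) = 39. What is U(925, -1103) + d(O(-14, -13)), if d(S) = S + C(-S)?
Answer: -1020180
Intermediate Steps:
O(k, E) = 33 (O(k, E) = -6 + 39 = 33)
U(H, x) = 55 + H*x
d(S) = 7 + S (d(S) = S + 7 = 7 + S)
U(925, -1103) + d(O(-14, -13)) = (55 + 925*(-1103)) + (7 + 33) = (55 - 1020275) + 40 = -1020220 + 40 = -1020180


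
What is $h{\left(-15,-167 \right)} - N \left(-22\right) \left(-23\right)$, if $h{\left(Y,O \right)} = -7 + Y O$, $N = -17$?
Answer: $11100$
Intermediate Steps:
$h{\left(Y,O \right)} = -7 + O Y$
$h{\left(-15,-167 \right)} - N \left(-22\right) \left(-23\right) = \left(-7 - -2505\right) - \left(-17\right) \left(-22\right) \left(-23\right) = \left(-7 + 2505\right) - 374 \left(-23\right) = 2498 - -8602 = 2498 + 8602 = 11100$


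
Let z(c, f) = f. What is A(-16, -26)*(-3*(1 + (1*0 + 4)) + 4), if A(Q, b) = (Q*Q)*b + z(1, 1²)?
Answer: 73205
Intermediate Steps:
A(Q, b) = 1 + b*Q² (A(Q, b) = (Q*Q)*b + 1² = Q²*b + 1 = b*Q² + 1 = 1 + b*Q²)
A(-16, -26)*(-3*(1 + (1*0 + 4)) + 4) = (1 - 26*(-16)²)*(-3*(1 + (1*0 + 4)) + 4) = (1 - 26*256)*(-3*(1 + (0 + 4)) + 4) = (1 - 6656)*(-3*(1 + 4) + 4) = -6655*(-3*5 + 4) = -6655*(-15 + 4) = -6655*(-11) = 73205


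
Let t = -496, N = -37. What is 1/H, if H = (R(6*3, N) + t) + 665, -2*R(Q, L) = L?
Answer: 2/375 ≈ 0.0053333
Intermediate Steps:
R(Q, L) = -L/2
H = 375/2 (H = (-1/2*(-37) - 496) + 665 = (37/2 - 496) + 665 = -955/2 + 665 = 375/2 ≈ 187.50)
1/H = 1/(375/2) = 2/375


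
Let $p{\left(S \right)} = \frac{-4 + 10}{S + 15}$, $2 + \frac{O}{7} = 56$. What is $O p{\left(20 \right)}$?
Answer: $\frac{324}{5} \approx 64.8$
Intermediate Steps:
$O = 378$ ($O = -14 + 7 \cdot 56 = -14 + 392 = 378$)
$p{\left(S \right)} = \frac{6}{15 + S}$
$O p{\left(20 \right)} = 378 \frac{6}{15 + 20} = 378 \cdot \frac{6}{35} = \frac{324}{5}$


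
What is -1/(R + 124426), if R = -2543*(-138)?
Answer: -1/475360 ≈ -2.1037e-6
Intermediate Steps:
R = 350934
-1/(R + 124426) = -1/(350934 + 124426) = -1/475360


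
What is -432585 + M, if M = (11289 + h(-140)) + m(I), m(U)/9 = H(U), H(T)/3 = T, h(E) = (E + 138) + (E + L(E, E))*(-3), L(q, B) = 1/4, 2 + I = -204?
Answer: -1705763/4 ≈ -4.2644e+5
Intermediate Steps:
I = -206 (I = -2 - 204 = -206)
L(q, B) = ¼
h(E) = 549/4 - 2*E (h(E) = (E + 138) + (E + ¼)*(-3) = (138 + E) + (¼ + E)*(-3) = (138 + E) + (-¾ - 3*E) = 549/4 - 2*E)
H(T) = 3*T
m(U) = 27*U (m(U) = 9*(3*U) = 27*U)
M = 24577/4 (M = (11289 + (549/4 - 2*(-140))) + 27*(-206) = (11289 + (549/4 + 280)) - 5562 = (11289 + 1669/4) - 5562 = 46825/4 - 5562 = 24577/4 ≈ 6144.3)
-432585 + M = -432585 + 24577/4 = -1705763/4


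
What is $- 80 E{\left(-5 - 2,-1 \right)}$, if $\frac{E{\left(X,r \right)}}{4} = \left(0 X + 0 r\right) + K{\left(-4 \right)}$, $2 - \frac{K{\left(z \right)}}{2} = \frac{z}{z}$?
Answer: $-640$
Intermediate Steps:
$K{\left(z \right)} = 2$ ($K{\left(z \right)} = 4 - 2 \frac{z}{z} = 4 - 2 = 2$)
$E{\left(X,r \right)} = 8$ ($E{\left(X,r \right)} = 4 \left(\left(0 X + 0 r\right) + 2\right) = 4 \left(\left(0 + 0\right) + 2\right) = 4 \left(0 + 2\right) = 4 \cdot 2 = 8$)
$- 80 E{\left(-5 - 2,-1 \right)} = \left(-80\right) 8 = -640$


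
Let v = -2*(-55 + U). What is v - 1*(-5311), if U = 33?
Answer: 5355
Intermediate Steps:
v = 44 (v = -2*(-55 + 33) = -2*(-22) = 44)
v - 1*(-5311) = 44 - 1*(-5311) = 44 + 5311 = 5355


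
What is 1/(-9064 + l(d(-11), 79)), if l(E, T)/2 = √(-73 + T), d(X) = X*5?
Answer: -1133/10269509 - √6/41078036 ≈ -0.00011039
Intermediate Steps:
d(X) = 5*X
l(E, T) = 2*√(-73 + T)
1/(-9064 + l(d(-11), 79)) = 1/(-9064 + 2*√(-73 + 79)) = 1/(-9064 + 2*√6)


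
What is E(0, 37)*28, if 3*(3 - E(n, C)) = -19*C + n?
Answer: 19936/3 ≈ 6645.3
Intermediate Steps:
E(n, C) = 3 - n/3 + 19*C/3 (E(n, C) = 3 - (-19*C + n)/3 = 3 - (n - 19*C)/3 = 3 + (-n/3 + 19*C/3) = 3 - n/3 + 19*C/3)
E(0, 37)*28 = (3 - ⅓*0 + (19/3)*37)*28 = (3 + 0 + 703/3)*28 = (712/3)*28 = 19936/3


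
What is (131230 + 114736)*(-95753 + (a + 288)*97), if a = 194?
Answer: -12052088034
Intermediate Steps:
(131230 + 114736)*(-95753 + (a + 288)*97) = (131230 + 114736)*(-95753 + (194 + 288)*97) = 245966*(-95753 + 482*97) = 245966*(-95753 + 46754) = 245966*(-48999) = -12052088034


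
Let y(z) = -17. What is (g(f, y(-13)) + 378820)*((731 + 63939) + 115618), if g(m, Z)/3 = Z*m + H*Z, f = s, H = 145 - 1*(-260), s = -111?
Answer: 65593461888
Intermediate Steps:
H = 405 (H = 145 + 260 = 405)
f = -111
g(m, Z) = 1215*Z + 3*Z*m (g(m, Z) = 3*(Z*m + 405*Z) = 3*(405*Z + Z*m) = 1215*Z + 3*Z*m)
(g(f, y(-13)) + 378820)*((731 + 63939) + 115618) = (3*(-17)*(405 - 111) + 378820)*((731 + 63939) + 115618) = (3*(-17)*294 + 378820)*(64670 + 115618) = (-14994 + 378820)*180288 = 363826*180288 = 65593461888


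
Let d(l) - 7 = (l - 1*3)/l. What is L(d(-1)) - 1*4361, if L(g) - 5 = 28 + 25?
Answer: -4303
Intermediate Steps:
d(l) = 7 + (-3 + l)/l (d(l) = 7 + (l - 1*3)/l = 7 + (l - 3)/l = 7 + (-3 + l)/l)
L(g) = 58 (L(g) = 5 + (28 + 25) = 5 + 53 = 58)
L(d(-1)) - 1*4361 = 58 - 1*4361 = 58 - 4361 = -4303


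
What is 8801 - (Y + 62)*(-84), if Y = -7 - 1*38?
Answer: 10229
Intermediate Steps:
Y = -45 (Y = -7 - 38 = -45)
8801 - (Y + 62)*(-84) = 8801 - (-45 + 62)*(-84) = 8801 - 17*(-84) = 8801 - 1*(-1428) = 8801 + 1428 = 10229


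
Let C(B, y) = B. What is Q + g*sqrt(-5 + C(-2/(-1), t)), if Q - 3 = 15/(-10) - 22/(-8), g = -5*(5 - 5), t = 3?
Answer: 17/4 ≈ 4.2500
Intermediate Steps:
g = 0 (g = -5*0 = 0)
Q = 17/4 (Q = 3 + (15/(-10) - 22/(-8)) = 3 + (15*(-1/10) - 22*(-1/8)) = 3 + (-3/2 + 11/4) = 3 + 5/4 = 17/4 ≈ 4.2500)
Q + g*sqrt(-5 + C(-2/(-1), t)) = 17/4 + 0*sqrt(-5 - 2/(-1)) = 17/4 + 0*sqrt(-5 - 2*(-1)) = 17/4 + 0*sqrt(-5 + 2) = 17/4 + 0*sqrt(-3) = 17/4 + 0*(I*sqrt(3)) = 17/4 + 0 = 17/4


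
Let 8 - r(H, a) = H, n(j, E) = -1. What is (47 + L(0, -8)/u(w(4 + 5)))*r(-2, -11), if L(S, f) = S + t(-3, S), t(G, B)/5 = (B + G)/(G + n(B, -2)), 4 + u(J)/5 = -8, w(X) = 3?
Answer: 3755/8 ≈ 469.38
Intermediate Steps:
r(H, a) = 8 - H
u(J) = -60 (u(J) = -20 + 5*(-8) = -20 - 40 = -60)
t(G, B) = 5*(B + G)/(-1 + G) (t(G, B) = 5*((B + G)/(G - 1)) = 5*((B + G)/(-1 + G)) = 5*(B + G)/(-1 + G))
L(S, f) = 15/4 - S/4 (L(S, f) = S + 5*(S - 3)/(-1 - 3) = S + 5*(-3 + S)/(-4) = S + 5*(-¼)*(-3 + S) = S + (15/4 - 5*S/4) = 15/4 - S/4)
(47 + L(0, -8)/u(w(4 + 5)))*r(-2, -11) = (47 + (15/4 - ¼*0)/(-60))*(8 - 1*(-2)) = (47 + (15/4 + 0)*(-1/60))*(8 + 2) = (47 + (15/4)*(-1/60))*10 = (47 - 1/16)*10 = (751/16)*10 = 3755/8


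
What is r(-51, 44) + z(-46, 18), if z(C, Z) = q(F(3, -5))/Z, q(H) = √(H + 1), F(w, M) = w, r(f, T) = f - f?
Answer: ⅑ ≈ 0.11111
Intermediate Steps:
r(f, T) = 0
q(H) = √(1 + H)
z(C, Z) = 2/Z (z(C, Z) = √(1 + 3)/Z = √4/Z = 2/Z)
r(-51, 44) + z(-46, 18) = 0 + 2/18 = 0 + 2*(1/18) = 0 + ⅑ = ⅑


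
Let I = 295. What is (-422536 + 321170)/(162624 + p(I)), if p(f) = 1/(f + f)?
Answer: -59805940/95948161 ≈ -0.62331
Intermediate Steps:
p(f) = 1/(2*f)
(-422536 + 321170)/(162624 + p(I)) = (-422536 + 321170)/(162624 + (½)/295) = -101366/(162624 + (½)*(1/295)) = -101366/(162624 + 1/590) = -101366/95948161/590 = -101366*590/95948161 = -59805940/95948161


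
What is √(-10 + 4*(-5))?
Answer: I*√30 ≈ 5.4772*I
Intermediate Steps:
√(-10 + 4*(-5)) = √(-10 - 20) = √(-30) = I*√30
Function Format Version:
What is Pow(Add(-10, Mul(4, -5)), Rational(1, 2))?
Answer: Mul(I, Pow(30, Rational(1, 2))) ≈ Mul(5.4772, I)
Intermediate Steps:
Pow(Add(-10, Mul(4, -5)), Rational(1, 2)) = Pow(Add(-10, -20), Rational(1, 2)) = Pow(-30, Rational(1, 2)) = Mul(I, Pow(30, Rational(1, 2)))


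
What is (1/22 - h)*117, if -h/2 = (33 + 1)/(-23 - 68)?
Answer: -12645/154 ≈ -82.110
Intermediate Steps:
h = 68/91 (h = -2*(33 + 1)/(-23 - 68) = -68/(-91) = -68*(-1)/91 = -2*(-34/91) = 68/91 ≈ 0.74725)
(1/22 - h)*117 = (1/22 - 1*68/91)*117 = (1/22 - 68/91)*117 = -1405/2002*117 = -12645/154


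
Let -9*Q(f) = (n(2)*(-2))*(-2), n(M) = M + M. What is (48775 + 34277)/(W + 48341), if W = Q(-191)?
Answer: 747468/435053 ≈ 1.7181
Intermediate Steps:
n(M) = 2*M
Q(f) = -16/9 (Q(f) = -(2*2)*(-2)*(-2)/9 = -4*(-2)*(-2)/9 = -(-8)*(-2)/9 = -1/9*16 = -16/9)
W = -16/9 ≈ -1.7778
(48775 + 34277)/(W + 48341) = (48775 + 34277)/(-16/9 + 48341) = 83052/(435053/9) = 83052*(9/435053) = 747468/435053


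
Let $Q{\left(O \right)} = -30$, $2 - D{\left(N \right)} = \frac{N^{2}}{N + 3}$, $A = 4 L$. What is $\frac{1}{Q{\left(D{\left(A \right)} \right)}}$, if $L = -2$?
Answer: $- \frac{1}{30} \approx -0.033333$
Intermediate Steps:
$A = -8$ ($A = 4 \left(-2\right) = -8$)
$D{\left(N \right)} = 2 - \frac{N^{2}}{3 + N}$ ($D{\left(N \right)} = 2 - \frac{N^{2}}{N + 3} = 2 - \frac{N^{2}}{3 + N}$)
$\frac{1}{Q{\left(D{\left(A \right)} \right)}} = \frac{1}{-30} = - \frac{1}{30}$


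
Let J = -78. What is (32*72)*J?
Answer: -179712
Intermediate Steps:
(32*72)*J = (32*72)*(-78) = 2304*(-78) = -179712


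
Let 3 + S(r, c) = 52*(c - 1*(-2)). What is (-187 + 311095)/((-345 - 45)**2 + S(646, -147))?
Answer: 310908/144557 ≈ 2.1508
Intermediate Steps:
S(r, c) = 101 + 52*c (S(r, c) = -3 + 52*(c - 1*(-2)) = -3 + 52*(c + 2) = -3 + 52*(2 + c) = -3 + (104 + 52*c) = 101 + 52*c)
(-187 + 311095)/((-345 - 45)**2 + S(646, -147)) = (-187 + 311095)/((-345 - 45)**2 + (101 + 52*(-147))) = 310908/((-390)**2 + (101 - 7644)) = 310908/(152100 - 7543) = 310908/144557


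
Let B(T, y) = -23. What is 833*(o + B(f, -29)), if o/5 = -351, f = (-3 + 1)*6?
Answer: -1481074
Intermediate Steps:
f = -12 (f = -2*6 = -12)
o = -1755 (o = 5*(-351) = -1755)
833*(o + B(f, -29)) = 833*(-1755 - 23) = 833*(-1778) = -1481074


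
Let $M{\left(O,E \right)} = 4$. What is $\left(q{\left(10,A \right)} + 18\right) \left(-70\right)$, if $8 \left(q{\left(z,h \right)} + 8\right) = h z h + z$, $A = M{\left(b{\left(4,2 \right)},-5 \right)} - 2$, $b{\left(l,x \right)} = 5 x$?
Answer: $- \frac{2275}{2} \approx -1137.5$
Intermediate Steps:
$A = 2$ ($A = 4 - 2 = 2$)
$q{\left(z,h \right)} = -8 + \frac{z}{8} + \frac{z h^{2}}{8}$ ($q{\left(z,h \right)} = -8 + \frac{h z h + z}{8} = -8 + \frac{z h^{2} + z}{8} = -8 + \frac{z + z h^{2}}{8} = -8 + \left(\frac{z}{8} + \frac{z h^{2}}{8}\right) = -8 + \frac{z}{8} + \frac{z h^{2}}{8}$)
$\left(q{\left(10,A \right)} + 18\right) \left(-70\right) = \left(\left(-8 + \frac{1}{8} \cdot 10 + \frac{1}{8} \cdot 10 \cdot 2^{2}\right) + 18\right) \left(-70\right) = \left(\left(-8 + \frac{5}{4} + \frac{1}{8} \cdot 10 \cdot 4\right) + 18\right) \left(-70\right) = \left(\left(-8 + \frac{5}{4} + 5\right) + 18\right) \left(-70\right) = \left(- \frac{7}{4} + 18\right) \left(-70\right) = \frac{65}{4} \left(-70\right) = - \frac{2275}{2}$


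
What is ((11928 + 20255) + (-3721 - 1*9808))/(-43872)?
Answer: -3109/7312 ≈ -0.42519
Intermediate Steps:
((11928 + 20255) + (-3721 - 1*9808))/(-43872) = (32183 + (-3721 - 9808))*(-1/43872) = (32183 - 13529)*(-1/43872) = 18654*(-1/43872) = -3109/7312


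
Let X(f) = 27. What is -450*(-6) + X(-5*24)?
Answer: 2727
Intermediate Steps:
-450*(-6) + X(-5*24) = -450*(-6) + 27 = 2700 + 27 = 2727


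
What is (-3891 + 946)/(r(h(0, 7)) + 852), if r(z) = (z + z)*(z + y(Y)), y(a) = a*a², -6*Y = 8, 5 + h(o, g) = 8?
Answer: -26505/7702 ≈ -3.4413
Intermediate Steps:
h(o, g) = 3 (h(o, g) = -5 + 8 = 3)
Y = -4/3 (Y = -⅙*8 = -4/3 ≈ -1.3333)
y(a) = a³
r(z) = 2*z*(-64/27 + z) (r(z) = (z + z)*(z + (-4/3)³) = (2*z)*(z - 64/27) = (2*z)*(-64/27 + z) = 2*z*(-64/27 + z))
(-3891 + 946)/(r(h(0, 7)) + 852) = (-3891 + 946)/((2/27)*3*(-64 + 27*3) + 852) = -2945/((2/27)*3*(-64 + 81) + 852) = -2945/((2/27)*3*17 + 852) = -2945/(34/9 + 852) = -2945/7702/9 = -2945*9/7702 = -26505/7702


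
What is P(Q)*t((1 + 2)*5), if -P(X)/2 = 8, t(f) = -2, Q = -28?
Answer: 32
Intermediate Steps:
P(X) = -16 (P(X) = -2*8 = -16)
P(Q)*t((1 + 2)*5) = -16*(-2) = 32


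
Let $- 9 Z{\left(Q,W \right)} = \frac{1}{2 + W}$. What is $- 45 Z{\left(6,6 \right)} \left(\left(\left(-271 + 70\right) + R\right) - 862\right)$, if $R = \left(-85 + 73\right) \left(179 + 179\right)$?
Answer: $- \frac{26795}{8} \approx -3349.4$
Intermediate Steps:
$Z{\left(Q,W \right)} = - \frac{1}{9 \left(2 + W\right)}$
$R = -4296$ ($R = \left(-12\right) 358 = -4296$)
$- 45 Z{\left(6,6 \right)} \left(\left(\left(-271 + 70\right) + R\right) - 862\right) = - 45 \left(- \frac{1}{18 + 9 \cdot 6}\right) \left(\left(\left(-271 + 70\right) - 4296\right) - 862\right) = - 45 \left(- \frac{1}{18 + 54}\right) \left(\left(-201 - 4296\right) - 862\right) = - 45 \left(- \frac{1}{72}\right) \left(-4497 - 862\right) = - 45 \left(\left(-1\right) \frac{1}{72}\right) \left(-5359\right) = \left(-45\right) \left(- \frac{1}{72}\right) \left(-5359\right) = \frac{5}{8} \left(-5359\right) = - \frac{26795}{8}$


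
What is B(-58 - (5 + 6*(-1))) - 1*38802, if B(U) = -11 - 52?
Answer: -38865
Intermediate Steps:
B(U) = -63
B(-58 - (5 + 6*(-1))) - 1*38802 = -63 - 1*38802 = -63 - 38802 = -38865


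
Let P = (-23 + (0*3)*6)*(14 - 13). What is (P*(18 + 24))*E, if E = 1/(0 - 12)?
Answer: 161/2 ≈ 80.500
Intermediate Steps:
E = -1/12 (E = 1/(-12) = -1/12 ≈ -0.083333)
P = -23 (P = (-23 + 0*6)*1 = (-23 + 0)*1 = -23*1 = -23)
(P*(18 + 24))*E = -23*(18 + 24)*(-1/12) = -23*42*(-1/12) = -966*(-1/12) = 161/2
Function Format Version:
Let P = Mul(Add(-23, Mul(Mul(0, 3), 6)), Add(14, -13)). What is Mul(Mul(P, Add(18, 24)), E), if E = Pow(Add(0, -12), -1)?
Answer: Rational(161, 2) ≈ 80.500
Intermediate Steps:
E = Rational(-1, 12) (E = Pow(-12, -1) = Rational(-1, 12) ≈ -0.083333)
P = -23 (P = Mul(Add(-23, Mul(0, 6)), 1) = Mul(Add(-23, 0), 1) = Mul(-23, 1) = -23)
Mul(Mul(P, Add(18, 24)), E) = Mul(Mul(-23, Add(18, 24)), Rational(-1, 12)) = Mul(Mul(-23, 42), Rational(-1, 12)) = Mul(-966, Rational(-1, 12)) = Rational(161, 2)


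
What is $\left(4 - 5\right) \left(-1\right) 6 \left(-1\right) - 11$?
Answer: $-17$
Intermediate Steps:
$\left(4 - 5\right) \left(-1\right) 6 \left(-1\right) - 11 = \left(4 - 5\right) \left(\left(-6\right) \left(-1\right)\right) - 11 = \left(-1\right) 6 - 11 = -6 - 11 = -17$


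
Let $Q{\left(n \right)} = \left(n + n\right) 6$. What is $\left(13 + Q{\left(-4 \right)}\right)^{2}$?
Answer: $1225$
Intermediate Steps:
$Q{\left(n \right)} = 12 n$ ($Q{\left(n \right)} = 2 n 6 = 12 n$)
$\left(13 + Q{\left(-4 \right)}\right)^{2} = \left(13 + 12 \left(-4\right)\right)^{2} = \left(13 - 48\right)^{2} = \left(-35\right)^{2} = 1225$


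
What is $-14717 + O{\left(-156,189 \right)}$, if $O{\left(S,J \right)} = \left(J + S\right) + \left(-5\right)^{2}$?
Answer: $-14659$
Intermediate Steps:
$O{\left(S,J \right)} = 25 + J + S$ ($O{\left(S,J \right)} = \left(J + S\right) + 25 = 25 + J + S$)
$-14717 + O{\left(-156,189 \right)} = -14717 + \left(25 + 189 - 156\right) = -14717 + 58 = -14659$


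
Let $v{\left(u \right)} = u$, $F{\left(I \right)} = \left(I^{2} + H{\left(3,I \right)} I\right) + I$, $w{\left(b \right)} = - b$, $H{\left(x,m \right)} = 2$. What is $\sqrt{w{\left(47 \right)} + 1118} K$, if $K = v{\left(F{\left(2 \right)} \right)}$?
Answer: $30 \sqrt{119} \approx 327.26$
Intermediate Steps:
$F{\left(I \right)} = I^{2} + 3 I$ ($F{\left(I \right)} = \left(I^{2} + 2 I\right) + I = I^{2} + 3 I$)
$K = 10$ ($K = 2 \left(3 + 2\right) = 2 \cdot 5 = 10$)
$\sqrt{w{\left(47 \right)} + 1118} K = \sqrt{\left(-1\right) 47 + 1118} \cdot 10 = \sqrt{-47 + 1118} \cdot 10 = \sqrt{1071} \cdot 10 = 3 \sqrt{119} \cdot 10 = 30 \sqrt{119}$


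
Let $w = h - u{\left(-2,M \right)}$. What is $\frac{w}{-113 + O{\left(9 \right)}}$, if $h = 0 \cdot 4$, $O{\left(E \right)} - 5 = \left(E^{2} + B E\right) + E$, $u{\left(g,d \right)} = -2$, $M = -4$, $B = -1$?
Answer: $- \frac{2}{27} \approx -0.074074$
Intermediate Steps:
$O{\left(E \right)} = 5 + E^{2}$ ($O{\left(E \right)} = 5 + \left(\left(E^{2} - E\right) + E\right) = 5 + E^{2}$)
$h = 0$
$w = 2$ ($w = 0 - -2 = 0 + 2 = 2$)
$\frac{w}{-113 + O{\left(9 \right)}} = \frac{2}{-113 + \left(5 + 9^{2}\right)} = \frac{2}{-113 + \left(5 + 81\right)} = \frac{2}{-113 + 86} = \frac{2}{-27} = 2 \left(- \frac{1}{27}\right) = - \frac{2}{27}$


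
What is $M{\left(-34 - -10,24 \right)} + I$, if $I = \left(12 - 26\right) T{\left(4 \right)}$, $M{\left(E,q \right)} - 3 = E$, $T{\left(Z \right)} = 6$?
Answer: $-105$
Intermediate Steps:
$M{\left(E,q \right)} = 3 + E$
$I = -84$ ($I = \left(12 - 26\right) 6 = \left(-14\right) 6 = -84$)
$M{\left(-34 - -10,24 \right)} + I = \left(3 - 24\right) - 84 = -21 - 84 = -105$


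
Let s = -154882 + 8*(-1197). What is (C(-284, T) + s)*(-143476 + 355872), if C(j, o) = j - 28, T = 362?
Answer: -34996488920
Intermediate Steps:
C(j, o) = -28 + j
s = -164458 (s = -154882 - 9576 = -164458)
(C(-284, T) + s)*(-143476 + 355872) = ((-28 - 284) - 164458)*(-143476 + 355872) = (-312 - 164458)*212396 = -164770*212396 = -34996488920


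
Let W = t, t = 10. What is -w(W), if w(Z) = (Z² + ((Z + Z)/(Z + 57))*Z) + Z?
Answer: -7570/67 ≈ -112.99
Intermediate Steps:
W = 10
w(Z) = Z + Z² + 2*Z²/(57 + Z) (w(Z) = (Z² + ((2*Z)/(57 + Z))*Z) + Z = (Z² + (2*Z/(57 + Z))*Z) + Z = (Z² + 2*Z²/(57 + Z)) + Z = Z + Z² + 2*Z²/(57 + Z))
-w(W) = -10*(57 + 10² + 60*10)/(57 + 10) = -10*(57 + 100 + 600)/67 = -10*757/67 = -1*7570/67 = -7570/67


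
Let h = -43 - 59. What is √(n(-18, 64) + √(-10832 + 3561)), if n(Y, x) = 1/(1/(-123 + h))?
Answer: √(-225 + I*√7271) ≈ 2.7943 + 15.258*I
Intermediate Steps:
h = -102
n(Y, x) = -225 (n(Y, x) = 1/(1/(-123 - 102)) = 1/(1/(-225)) = 1/(-1/225) = -225)
√(n(-18, 64) + √(-10832 + 3561)) = √(-225 + √(-10832 + 3561)) = √(-225 + √(-7271)) = √(-225 + I*√7271)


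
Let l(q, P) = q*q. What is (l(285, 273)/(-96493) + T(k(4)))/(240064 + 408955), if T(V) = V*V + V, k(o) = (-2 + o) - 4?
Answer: 111761/62625790367 ≈ 1.7846e-6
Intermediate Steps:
l(q, P) = q²
k(o) = -6 + o
T(V) = V + V² (T(V) = V² + V = V + V²)
(l(285, 273)/(-96493) + T(k(4)))/(240064 + 408955) = (285²/(-96493) + (-6 + 4)*(1 + (-6 + 4)))/(240064 + 408955) = (81225*(-1/96493) - 2*(1 - 2))/649019 = (-81225/96493 - 2*(-1))*(1/649019) = (-81225/96493 + 2)*(1/649019) = (111761/96493)*(1/649019) = 111761/62625790367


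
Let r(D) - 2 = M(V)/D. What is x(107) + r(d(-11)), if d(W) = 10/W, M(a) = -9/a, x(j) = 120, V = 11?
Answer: 1229/10 ≈ 122.90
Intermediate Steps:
r(D) = 2 - 9/(11*D) (r(D) = 2 + (-9/11)/D = 2 + (-9*1/11)/D = 2 - 9/(11*D))
x(107) + r(d(-11)) = 120 + (2 - 9/(11*(10/(-11)))) = 120 + (2 - 9/(11*(10*(-1/11)))) = 120 + (2 - 9/(11*(-10/11))) = 120 + (2 - 9/11*(-11/10)) = 120 + (2 + 9/10) = 120 + 29/10 = 1229/10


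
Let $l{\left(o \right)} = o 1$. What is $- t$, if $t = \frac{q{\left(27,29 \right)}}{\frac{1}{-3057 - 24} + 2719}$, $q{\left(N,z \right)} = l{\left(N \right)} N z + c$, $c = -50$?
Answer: $- \frac{64981371}{8377238} \approx -7.7569$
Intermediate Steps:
$l{\left(o \right)} = o$
$q{\left(N,z \right)} = -50 + z N^{2}$ ($q{\left(N,z \right)} = N N z - 50 = N^{2} z - 50 = z N^{2} - 50 = -50 + z N^{2}$)
$t = \frac{64981371}{8377238}$ ($t = \frac{-50 + 29 \cdot 27^{2}}{\frac{1}{-3057 - 24} + 2719} = \frac{-50 + 29 \cdot 729}{\frac{1}{-3081} + 2719} = \frac{-50 + 21141}{- \frac{1}{3081} + 2719} = \frac{21091}{\frac{8377238}{3081}} = 21091 \cdot \frac{3081}{8377238} = \frac{64981371}{8377238} \approx 7.7569$)
$- t = \left(-1\right) \frac{64981371}{8377238} = - \frac{64981371}{8377238}$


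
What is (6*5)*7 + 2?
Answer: 212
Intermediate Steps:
(6*5)*7 + 2 = 30*7 + 2 = 210 + 2 = 212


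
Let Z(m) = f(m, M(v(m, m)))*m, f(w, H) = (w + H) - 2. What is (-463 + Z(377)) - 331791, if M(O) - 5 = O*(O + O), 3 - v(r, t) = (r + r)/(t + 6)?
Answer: -27605698016/146689 ≈ -1.8819e+5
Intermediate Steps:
v(r, t) = 3 - 2*r/(6 + t) (v(r, t) = 3 - (r + r)/(t + 6) = 3 - 2*r/(6 + t))
M(O) = 5 + 2*O² (M(O) = 5 + O*(O + O) = 5 + O*(2*O) = 5 + 2*O²)
f(w, H) = -2 + H + w (f(w, H) = (H + w) - 2 = -2 + H + w)
Z(m) = m*(3 + m + 2*(18 + m)²/(6 + m)²) (Z(m) = (-2 + (5 + 2*((18 - 2*m + 3*m)/(6 + m))²) + m)*m = (-2 + (5 + 2*((18 + m)/(6 + m))²) + m)*m = (-2 + (5 + 2*((18 + m)²/(6 + m)²)) + m)*m = (-2 + (5 + 2*(18 + m)²/(6 + m)²) + m)*m = (3 + m + 2*(18 + m)²/(6 + m)²)*m = m*(3 + m + 2*(18 + m)²/(6 + m)²))
(-463 + Z(377)) - 331791 = (-463 + 377*(756 + 377³ + 17*377² + 144*377)/(36 + 377² + 12*377)) - 331791 = (-463 + 377*(756 + 53582633 + 17*142129 + 54288)/(36 + 142129 + 4524)) - 331791 = (-463 + 377*(756 + 53582633 + 2416193 + 54288)/146689) - 331791 = (-463 + 377*(1/146689)*56053870) - 331791 = (-463 + 21132308990/146689) - 331791 = 21064391983/146689 - 331791 = -27605698016/146689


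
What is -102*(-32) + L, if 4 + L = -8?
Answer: 3252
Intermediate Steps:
L = -12 (L = -4 - 8 = -12)
-102*(-32) + L = -102*(-32) - 12 = 3264 - 12 = 3252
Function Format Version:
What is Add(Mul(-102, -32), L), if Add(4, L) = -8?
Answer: 3252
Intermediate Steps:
L = -12 (L = Add(-4, -8) = -12)
Add(Mul(-102, -32), L) = Add(Mul(-102, -32), -12) = Add(3264, -12) = 3252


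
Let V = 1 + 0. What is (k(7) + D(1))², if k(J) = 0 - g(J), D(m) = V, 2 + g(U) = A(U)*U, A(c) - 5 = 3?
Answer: 2809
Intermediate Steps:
A(c) = 8 (A(c) = 5 + 3 = 8)
V = 1
g(U) = -2 + 8*U
D(m) = 1
k(J) = 2 - 8*J (k(J) = 0 - (-2 + 8*J) = 0 + (2 - 8*J) = 2 - 8*J)
(k(7) + D(1))² = ((2 - 8*7) + 1)² = ((2 - 56) + 1)² = (-54 + 1)² = (-53)² = 2809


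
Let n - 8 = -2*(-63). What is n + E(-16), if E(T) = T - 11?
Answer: 107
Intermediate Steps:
E(T) = -11 + T
n = 134 (n = 8 - 2*(-63) = 8 + 126 = 134)
n + E(-16) = 134 + (-11 - 16) = 134 - 27 = 107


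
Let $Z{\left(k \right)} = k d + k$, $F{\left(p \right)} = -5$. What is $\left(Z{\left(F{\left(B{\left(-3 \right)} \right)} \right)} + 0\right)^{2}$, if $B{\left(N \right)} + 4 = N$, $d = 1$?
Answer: $100$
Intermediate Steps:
$B{\left(N \right)} = -4 + N$
$Z{\left(k \right)} = 2 k$ ($Z{\left(k \right)} = k 1 + k = k + k = 2 k$)
$\left(Z{\left(F{\left(B{\left(-3 \right)} \right)} \right)} + 0\right)^{2} = \left(2 \left(-5\right) + 0\right)^{2} = \left(-10 + 0\right)^{2} = \left(-10\right)^{2} = 100$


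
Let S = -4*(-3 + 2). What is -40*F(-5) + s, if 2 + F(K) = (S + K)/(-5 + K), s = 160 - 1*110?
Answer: 126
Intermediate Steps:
S = 4 (S = -4*(-1) = 4)
s = 50 (s = 160 - 110 = 50)
F(K) = -2 + (4 + K)/(-5 + K)
-40*F(-5) + s = -40*(14 - 1*(-5))/(-5 - 5) + 50 = -40*(14 + 5)/(-10) + 50 = -(-4)*19 + 50 = -40*(-19/10) + 50 = 76 + 50 = 126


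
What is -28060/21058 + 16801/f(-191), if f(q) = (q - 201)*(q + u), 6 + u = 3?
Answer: -890055711/800709392 ≈ -1.1116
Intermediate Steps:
u = -3 (u = -6 + 3 = -3)
f(q) = (-201 + q)*(-3 + q) (f(q) = (q - 201)*(q - 3) = (-201 + q)*(-3 + q))
-28060/21058 + 16801/f(-191) = -28060/21058 + 16801/(603 + (-191)**2 - 204*(-191)) = -28060*1/21058 + 16801/(603 + 36481 + 38964) = -14030/10529 + 16801/76048 = -890055711/800709392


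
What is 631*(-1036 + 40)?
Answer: -628476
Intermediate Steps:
631*(-1036 + 40) = 631*(-996) = -628476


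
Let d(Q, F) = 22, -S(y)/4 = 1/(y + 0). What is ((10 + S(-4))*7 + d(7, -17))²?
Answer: 9801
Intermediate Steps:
S(y) = -4/y (S(y) = -4/(y + 0) = -4/y)
((10 + S(-4))*7 + d(7, -17))² = ((10 - 4/(-4))*7 + 22)² = ((10 - 4*(-¼))*7 + 22)² = ((10 + 1)*7 + 22)² = (11*7 + 22)² = (77 + 22)² = 99² = 9801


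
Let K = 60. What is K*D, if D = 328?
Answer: 19680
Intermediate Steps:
K*D = 60*328 = 19680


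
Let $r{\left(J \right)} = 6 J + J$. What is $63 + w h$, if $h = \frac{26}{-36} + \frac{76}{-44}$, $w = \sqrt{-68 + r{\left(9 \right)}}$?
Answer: $63 - \frac{485 i \sqrt{5}}{198} \approx 63.0 - 5.4772 i$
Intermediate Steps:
$r{\left(J \right)} = 7 J$
$w = i \sqrt{5}$ ($w = \sqrt{-68 + 7 \cdot 9} = \sqrt{-68 + 63} = \sqrt{-5} = i \sqrt{5} \approx 2.2361 i$)
$h = - \frac{485}{198}$ ($h = 26 \left(- \frac{1}{36}\right) + 76 \left(- \frac{1}{44}\right) = - \frac{13}{18} - \frac{19}{11} = - \frac{485}{198} \approx -2.4495$)
$63 + w h = 63 + i \sqrt{5} \left(- \frac{485}{198}\right) = 63 - \frac{485 i \sqrt{5}}{198}$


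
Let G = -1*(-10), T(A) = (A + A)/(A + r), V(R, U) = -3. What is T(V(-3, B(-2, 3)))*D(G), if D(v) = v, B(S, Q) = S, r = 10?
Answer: -60/7 ≈ -8.5714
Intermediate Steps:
T(A) = 2*A/(10 + A) (T(A) = (A + A)/(A + 10) = (2*A)/(10 + A) = 2*A/(10 + A))
G = 10
T(V(-3, B(-2, 3)))*D(G) = (2*(-3)/(10 - 3))*10 = (2*(-3)/7)*10 = (2*(-3)*(⅐))*10 = -6/7*10 = -60/7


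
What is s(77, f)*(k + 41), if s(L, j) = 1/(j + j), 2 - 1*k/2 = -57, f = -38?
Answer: -159/76 ≈ -2.0921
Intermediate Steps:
k = 118 (k = 4 - 2*(-57) = 4 + 114 = 118)
s(L, j) = 1/(2*j)
s(77, f)*(k + 41) = ((½)/(-38))*(118 + 41) = ((½)*(-1/38))*159 = -1/76*159 = -159/76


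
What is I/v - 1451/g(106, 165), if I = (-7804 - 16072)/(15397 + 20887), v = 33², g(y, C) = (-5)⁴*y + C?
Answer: -313401532/13958905455 ≈ -0.022452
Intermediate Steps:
g(y, C) = C + 625*y (g(y, C) = 625*y + C = C + 625*y)
v = 1089
I = -127/193 (I = -23876/36284 = -23876*1/36284 = -127/193 ≈ -0.65803)
I/v - 1451/g(106, 165) = -127/193/1089 - 1451/(165 + 625*106) = -127/193*1/1089 - 1451/(165 + 66250) = -127/210177 - 1451/66415 = -313401532/13958905455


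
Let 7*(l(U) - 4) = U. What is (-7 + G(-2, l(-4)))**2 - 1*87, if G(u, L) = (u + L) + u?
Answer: -1454/49 ≈ -29.673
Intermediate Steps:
l(U) = 4 + U/7
G(u, L) = L + 2*u (G(u, L) = (L + u) + u = L + 2*u)
(-7 + G(-2, l(-4)))**2 - 1*87 = (-7 + ((4 + (1/7)*(-4)) + 2*(-2)))**2 - 1*87 = (-7 + ((4 - 4/7) - 4))**2 - 87 = (-7 + (24/7 - 4))**2 - 87 = (-7 - 4/7)**2 - 87 = (-53/7)**2 - 87 = 2809/49 - 87 = -1454/49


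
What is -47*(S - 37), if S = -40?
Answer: 3619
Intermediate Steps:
-47*(S - 37) = -47*(-40 - 37) = -47*(-77) = 3619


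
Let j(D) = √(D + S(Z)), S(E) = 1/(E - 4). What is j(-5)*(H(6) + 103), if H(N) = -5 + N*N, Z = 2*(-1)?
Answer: 67*I*√186/3 ≈ 304.59*I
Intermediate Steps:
Z = -2
H(N) = -5 + N²
S(E) = 1/(-4 + E)
j(D) = √(-⅙ + D) (j(D) = √(D + 1/(-4 - 2)) = √(D + 1/(-6)) = √(D - ⅙) = √(-⅙ + D))
j(-5)*(H(6) + 103) = (√(-6 + 36*(-5))/6)*((-5 + 6²) + 103) = (√(-6 - 180)/6)*((-5 + 36) + 103) = (√(-186)/6)*(31 + 103) = ((I*√186)/6)*134 = (I*√186/6)*134 = 67*I*√186/3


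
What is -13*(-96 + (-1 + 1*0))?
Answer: 1261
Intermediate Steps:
-13*(-96 + (-1 + 1*0)) = -13*(-96 + (-1 + 0)) = -13*(-96 - 1) = -13*(-97) = 1261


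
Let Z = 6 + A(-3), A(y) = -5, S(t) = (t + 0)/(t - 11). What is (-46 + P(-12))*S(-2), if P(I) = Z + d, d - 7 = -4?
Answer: -84/13 ≈ -6.4615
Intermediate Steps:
d = 3 (d = 7 - 4 = 3)
S(t) = t/(-11 + t)
Z = 1 (Z = 6 - 5 = 1)
P(I) = 4 (P(I) = 1 + 3 = 4)
(-46 + P(-12))*S(-2) = (-46 + 4)*(-2/(-11 - 2)) = -(-84)/(-13) = -(-84)*(-1)/13 = -42*2/13 = -84/13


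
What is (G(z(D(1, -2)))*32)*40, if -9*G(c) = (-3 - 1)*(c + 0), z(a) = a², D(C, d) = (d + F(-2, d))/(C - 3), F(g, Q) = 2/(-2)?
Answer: 1280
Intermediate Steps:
F(g, Q) = -1 (F(g, Q) = 2*(-½) = -1)
D(C, d) = (-1 + d)/(-3 + C) (D(C, d) = (d - 1)/(C - 3) = (-1 + d)/(-3 + C))
G(c) = 4*c/9 (G(c) = -(-3 - 1)*(c + 0)/9 = -(-4)*c/9 = 4*c/9)
(G(z(D(1, -2)))*32)*40 = ((4*((-1 - 2)/(-3 + 1))²/9)*32)*40 = ((4*(-3/(-2))²/9)*32)*40 = ((4*(-½*(-3))²/9)*32)*40 = ((4*(3/2)²/9)*32)*40 = (((4/9)*(9/4))*32)*40 = (1*32)*40 = 32*40 = 1280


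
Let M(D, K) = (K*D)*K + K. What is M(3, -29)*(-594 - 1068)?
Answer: -4145028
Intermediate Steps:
M(D, K) = K + D*K² (M(D, K) = (D*K)*K + K = D*K² + K = K + D*K²)
M(3, -29)*(-594 - 1068) = (-29*(1 + 3*(-29)))*(-594 - 1068) = -29*(1 - 87)*(-1662) = -29*(-86)*(-1662) = 2494*(-1662) = -4145028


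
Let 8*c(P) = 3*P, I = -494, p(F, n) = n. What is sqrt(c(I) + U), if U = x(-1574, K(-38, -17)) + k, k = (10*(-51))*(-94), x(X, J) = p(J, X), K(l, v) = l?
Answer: sqrt(184723)/2 ≈ 214.90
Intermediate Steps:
x(X, J) = X
k = 47940 (k = -510*(-94) = 47940)
U = 46366 (U = -1574 + 47940 = 46366)
c(P) = 3*P/8 (c(P) = (3*P)/8 = 3*P/8)
sqrt(c(I) + U) = sqrt((3/8)*(-494) + 46366) = sqrt(-741/4 + 46366) = sqrt(184723/4) = sqrt(184723)/2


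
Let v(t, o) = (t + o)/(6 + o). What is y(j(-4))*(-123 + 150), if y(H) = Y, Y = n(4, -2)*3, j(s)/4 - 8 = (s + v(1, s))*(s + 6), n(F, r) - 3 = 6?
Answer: 729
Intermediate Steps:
v(t, o) = (o + t)/(6 + o)
n(F, r) = 9 (n(F, r) = 3 + 6 = 9)
j(s) = 32 + 4*(6 + s)*(s + (1 + s)/(6 + s)) (j(s) = 32 + 4*((s + (s + 1)/(6 + s))*(s + 6)) = 32 + 4*((s + (1 + s)/(6 + s))*(6 + s)) = 32 + 4*((6 + s)*(s + (1 + s)/(6 + s))) = 32 + 4*(6 + s)*(s + (1 + s)/(6 + s)))
Y = 27 (Y = 9*3 = 27)
y(H) = 27
y(j(-4))*(-123 + 150) = 27*(-123 + 150) = 27*27 = 729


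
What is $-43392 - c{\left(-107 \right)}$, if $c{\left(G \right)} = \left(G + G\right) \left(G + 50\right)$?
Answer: $-55590$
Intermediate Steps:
$c{\left(G \right)} = 2 G \left(50 + G\right)$
$-43392 - c{\left(-107 \right)} = -43392 - 2 \left(-107\right) \left(50 - 107\right) = -43392 - 2 \left(-107\right) \left(-57\right) = -43392 - 12198 = -55590$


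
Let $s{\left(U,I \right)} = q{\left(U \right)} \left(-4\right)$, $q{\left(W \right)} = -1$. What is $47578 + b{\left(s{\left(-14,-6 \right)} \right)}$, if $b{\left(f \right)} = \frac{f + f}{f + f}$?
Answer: $47579$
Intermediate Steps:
$s{\left(U,I \right)} = 4$ ($s{\left(U,I \right)} = \left(-1\right) \left(-4\right) = 4$)
$b{\left(f \right)} = 1$ ($b{\left(f \right)} = \frac{2 f}{2 f} = 2 f \frac{1}{2 f} = 1$)
$47578 + b{\left(s{\left(-14,-6 \right)} \right)} = 47578 + 1 = 47579$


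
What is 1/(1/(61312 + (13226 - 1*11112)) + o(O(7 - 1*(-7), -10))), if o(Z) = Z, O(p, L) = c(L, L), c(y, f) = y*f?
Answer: 63426/6342601 ≈ 0.010000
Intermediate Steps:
c(y, f) = f*y
O(p, L) = L**2 (O(p, L) = L*L = L**2)
1/(1/(61312 + (13226 - 1*11112)) + o(O(7 - 1*(-7), -10))) = 1/(1/(61312 + (13226 - 1*11112)) + (-10)**2) = 1/(1/(61312 + (13226 - 11112)) + 100) = 1/(1/(61312 + 2114) + 100) = 1/(1/63426 + 100) = 1/(6342601/63426) = 63426/6342601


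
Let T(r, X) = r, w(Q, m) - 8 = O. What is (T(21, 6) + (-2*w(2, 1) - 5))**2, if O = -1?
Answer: 4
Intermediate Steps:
w(Q, m) = 7 (w(Q, m) = 8 - 1 = 7)
(T(21, 6) + (-2*w(2, 1) - 5))**2 = (21 + (-2*7 - 5))**2 = (21 + (-14 - 5))**2 = (21 - 19)**2 = 2**2 = 4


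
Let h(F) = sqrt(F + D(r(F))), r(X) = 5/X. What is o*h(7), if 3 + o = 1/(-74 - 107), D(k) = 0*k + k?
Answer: -1632*sqrt(42)/1267 ≈ -8.3477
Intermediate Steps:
D(k) = k (D(k) = 0 + k = k)
o = -544/181 (o = -3 + 1/(-74 - 107) = -3 + 1/(-181) = -3 - 1/181 = -544/181 ≈ -3.0055)
h(F) = sqrt(F + 5/F)
o*h(7) = -544*sqrt(7 + 5/7)/181 = -1632*sqrt(42)/1267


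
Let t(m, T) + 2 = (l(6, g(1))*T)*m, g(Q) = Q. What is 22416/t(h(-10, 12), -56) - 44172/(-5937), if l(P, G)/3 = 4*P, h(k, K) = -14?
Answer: 437736084/55853317 ≈ 7.8372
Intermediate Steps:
l(P, G) = 12*P (l(P, G) = 3*(4*P) = 12*P)
t(m, T) = -2 + 72*T*m (t(m, T) = -2 + ((12*6)*T)*m = -2 + (72*T)*m = -2 + 72*T*m)
22416/t(h(-10, 12), -56) - 44172/(-5937) = 22416/(-2 + 72*(-56)*(-14)) - 44172/(-5937) = 22416/(-2 + 56448) - 44172*(-1/5937) = 22416/56446 + 14724/1979 = 22416*(1/56446) + 14724/1979 = 11208/28223 + 14724/1979 = 437736084/55853317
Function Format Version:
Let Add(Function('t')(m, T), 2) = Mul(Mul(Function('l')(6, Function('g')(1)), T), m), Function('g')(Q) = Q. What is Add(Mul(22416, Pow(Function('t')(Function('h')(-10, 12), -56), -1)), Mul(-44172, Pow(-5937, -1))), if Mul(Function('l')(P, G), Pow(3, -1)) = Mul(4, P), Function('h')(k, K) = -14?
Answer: Rational(437736084, 55853317) ≈ 7.8372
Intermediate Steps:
Function('l')(P, G) = Mul(12, P) (Function('l')(P, G) = Mul(3, Mul(4, P)) = Mul(12, P))
Function('t')(m, T) = Add(-2, Mul(72, T, m)) (Function('t')(m, T) = Add(-2, Mul(Mul(Mul(12, 6), T), m)) = Add(-2, Mul(Mul(72, T), m)) = Add(-2, Mul(72, T, m)))
Add(Mul(22416, Pow(Function('t')(Function('h')(-10, 12), -56), -1)), Mul(-44172, Pow(-5937, -1))) = Add(Mul(22416, Pow(Add(-2, Mul(72, -56, -14)), -1)), Mul(-44172, Pow(-5937, -1))) = Add(Mul(22416, Pow(Add(-2, 56448), -1)), Mul(-44172, Rational(-1, 5937))) = Add(Mul(22416, Pow(56446, -1)), Rational(14724, 1979)) = Add(Mul(22416, Rational(1, 56446)), Rational(14724, 1979)) = Add(Rational(11208, 28223), Rational(14724, 1979)) = Rational(437736084, 55853317)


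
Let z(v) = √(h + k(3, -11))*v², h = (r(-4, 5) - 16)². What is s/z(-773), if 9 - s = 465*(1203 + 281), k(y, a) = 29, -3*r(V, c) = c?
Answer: -2070153*√3070/1834414030 ≈ -0.062528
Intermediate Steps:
r(V, c) = -c/3
h = 2809/9 (h = (-⅓*5 - 16)² = (-5/3 - 16)² = (-53/3)² = 2809/9 ≈ 312.11)
s = -690051 (s = 9 - 465*(1203 + 281) = 9 - 465*1484 = 9 - 1*690060 = 9 - 690060 = -690051)
z(v) = √3070*v²/3 (z(v) = √(2809/9 + 29)*v² = √(3070/9)*v² = (√3070/3)*v² = √3070*v²/3)
s/z(-773) = -690051*3*√3070/1834414030 = -2070153*√3070/1834414030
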